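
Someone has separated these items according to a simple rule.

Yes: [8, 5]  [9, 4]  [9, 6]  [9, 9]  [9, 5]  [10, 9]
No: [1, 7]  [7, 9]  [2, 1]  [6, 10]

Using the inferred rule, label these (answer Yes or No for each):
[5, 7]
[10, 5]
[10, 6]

No, Yes, Yes

The pattern is that an item is 'Yes' exactly when: first ≥ 8.
[5, 7]: first 5 — does not satisfy this, so No.
[10, 5]: first 10 — has this property, so Yes.
[10, 6]: first 10 — has this property, so Yes.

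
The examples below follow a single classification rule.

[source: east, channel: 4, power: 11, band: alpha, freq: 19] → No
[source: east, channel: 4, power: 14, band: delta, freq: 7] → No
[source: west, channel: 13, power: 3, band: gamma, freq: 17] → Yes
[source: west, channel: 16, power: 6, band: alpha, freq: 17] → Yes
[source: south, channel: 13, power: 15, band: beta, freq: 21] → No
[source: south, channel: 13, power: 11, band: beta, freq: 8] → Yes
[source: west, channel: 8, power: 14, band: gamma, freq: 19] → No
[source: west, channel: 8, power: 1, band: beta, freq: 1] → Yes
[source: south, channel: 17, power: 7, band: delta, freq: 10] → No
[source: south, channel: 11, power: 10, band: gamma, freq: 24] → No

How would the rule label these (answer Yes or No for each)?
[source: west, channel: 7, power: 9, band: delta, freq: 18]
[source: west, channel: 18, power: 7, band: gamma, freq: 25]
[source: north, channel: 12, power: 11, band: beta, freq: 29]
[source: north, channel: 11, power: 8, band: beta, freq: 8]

No, No, No, Yes

The pattern is that an item is 'Yes' exactly when: power ≤ 6 OR freq = 8.
[source: west, channel: 7, power: 9, band: delta, freq: 18]: No (power = 9, freq = 18). [source: west, channel: 18, power: 7, band: gamma, freq: 25]: No (power = 7, freq = 25). [source: north, channel: 12, power: 11, band: beta, freq: 29]: No (power = 11, freq = 29). [source: north, channel: 11, power: 8, band: beta, freq: 8]: Yes (power = 8, freq = 8).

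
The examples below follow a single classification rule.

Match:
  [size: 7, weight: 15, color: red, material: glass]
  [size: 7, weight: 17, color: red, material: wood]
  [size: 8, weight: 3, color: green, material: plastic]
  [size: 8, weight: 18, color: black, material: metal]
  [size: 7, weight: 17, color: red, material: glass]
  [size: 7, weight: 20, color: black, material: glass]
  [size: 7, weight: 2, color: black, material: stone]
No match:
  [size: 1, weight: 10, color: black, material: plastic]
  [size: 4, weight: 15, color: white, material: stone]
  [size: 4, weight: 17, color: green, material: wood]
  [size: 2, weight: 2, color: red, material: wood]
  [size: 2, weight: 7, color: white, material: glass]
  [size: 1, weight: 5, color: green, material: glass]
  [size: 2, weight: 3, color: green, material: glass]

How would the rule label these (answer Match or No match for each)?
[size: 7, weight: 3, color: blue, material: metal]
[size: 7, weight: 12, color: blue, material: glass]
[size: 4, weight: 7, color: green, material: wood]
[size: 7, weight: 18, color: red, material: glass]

One predicate separates the groups cleanly: size ≥ 7.
[size: 7, weight: 3, color: blue, material: metal]: size = 7 — has this property, so Match.
[size: 7, weight: 12, color: blue, material: glass]: size = 7 — has this property, so Match.
[size: 4, weight: 7, color: green, material: wood]: size = 4 — fails this test, so No match.
[size: 7, weight: 18, color: red, material: glass]: size = 7 — has this property, so Match.

Match, Match, No match, Match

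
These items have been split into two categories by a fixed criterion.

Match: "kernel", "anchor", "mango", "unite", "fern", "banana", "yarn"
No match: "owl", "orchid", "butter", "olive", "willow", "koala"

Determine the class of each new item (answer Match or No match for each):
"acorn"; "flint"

Rule: contains 'n'. This holds for each 'Match' example and fails for each 'No match' one.
Match: "acorn", since has 'n'.
Match: "flint", since has 'n'.

Match, Match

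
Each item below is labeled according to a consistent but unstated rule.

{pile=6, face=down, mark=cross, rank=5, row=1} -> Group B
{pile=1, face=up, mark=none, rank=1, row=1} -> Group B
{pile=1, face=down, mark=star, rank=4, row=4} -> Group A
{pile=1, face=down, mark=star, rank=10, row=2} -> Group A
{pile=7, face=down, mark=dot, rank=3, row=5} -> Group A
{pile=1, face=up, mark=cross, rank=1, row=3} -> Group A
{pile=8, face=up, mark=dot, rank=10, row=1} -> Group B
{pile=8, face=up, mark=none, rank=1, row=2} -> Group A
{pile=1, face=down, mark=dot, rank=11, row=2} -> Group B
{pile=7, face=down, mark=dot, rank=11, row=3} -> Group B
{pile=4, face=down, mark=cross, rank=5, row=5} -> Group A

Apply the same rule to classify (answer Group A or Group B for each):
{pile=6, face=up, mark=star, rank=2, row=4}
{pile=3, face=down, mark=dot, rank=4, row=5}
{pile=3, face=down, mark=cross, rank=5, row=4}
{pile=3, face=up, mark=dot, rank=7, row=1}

A rule that fits every label: rank ≤ 10 AND row ≥ 2 — true of each 'Group A' example, false of each 'Group B' one.
{pile=6, face=up, mark=star, rank=2, row=4} → rank = 2, row = 4 → Group A. {pile=3, face=down, mark=dot, rank=4, row=5} → rank = 4, row = 5 → Group A. {pile=3, face=down, mark=cross, rank=5, row=4} → rank = 5, row = 4 → Group A. {pile=3, face=up, mark=dot, rank=7, row=1} → rank = 7, row = 1 → Group B.

Group A, Group A, Group A, Group B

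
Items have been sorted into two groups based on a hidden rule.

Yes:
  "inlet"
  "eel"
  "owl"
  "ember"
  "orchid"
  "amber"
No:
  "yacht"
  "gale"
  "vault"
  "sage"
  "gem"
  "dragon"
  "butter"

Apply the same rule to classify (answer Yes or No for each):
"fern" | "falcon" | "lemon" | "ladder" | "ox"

No, No, No, No, Yes

Rule: starts with a vowel. This holds for each 'Yes' example and fails for each 'No' one.
"fern": starts with 'f', doesn't match → No.
"falcon": starts with 'f', doesn't match → No.
"lemon": starts with 'l', doesn't match → No.
"ladder": starts with 'l', doesn't match → No.
"ox": starts with 'o', checks out → Yes.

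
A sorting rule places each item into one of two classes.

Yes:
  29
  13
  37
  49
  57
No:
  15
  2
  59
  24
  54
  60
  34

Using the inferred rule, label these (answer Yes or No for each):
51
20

Looking at the examples, the only property every 'Yes' case has and every 'No' case lacks is: ≡ 1 (mod 4).

No, No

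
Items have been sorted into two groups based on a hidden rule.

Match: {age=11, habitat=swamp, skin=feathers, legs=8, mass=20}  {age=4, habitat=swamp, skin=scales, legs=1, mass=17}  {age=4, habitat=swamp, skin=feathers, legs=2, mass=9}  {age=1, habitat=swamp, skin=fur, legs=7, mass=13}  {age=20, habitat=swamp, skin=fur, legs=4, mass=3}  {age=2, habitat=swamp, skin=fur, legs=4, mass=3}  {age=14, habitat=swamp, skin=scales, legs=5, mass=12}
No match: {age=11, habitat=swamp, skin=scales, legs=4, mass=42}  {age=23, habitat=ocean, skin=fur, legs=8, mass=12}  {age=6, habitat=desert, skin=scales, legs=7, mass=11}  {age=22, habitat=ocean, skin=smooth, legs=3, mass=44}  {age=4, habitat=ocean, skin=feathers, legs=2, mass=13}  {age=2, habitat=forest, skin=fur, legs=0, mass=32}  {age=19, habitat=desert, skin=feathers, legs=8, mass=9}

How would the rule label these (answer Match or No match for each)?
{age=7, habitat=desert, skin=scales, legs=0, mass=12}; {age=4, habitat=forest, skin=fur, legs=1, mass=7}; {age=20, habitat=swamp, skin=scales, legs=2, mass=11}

The rule appears to be: habitat is swamp AND mass ≤ 20.
{age=7, habitat=desert, skin=scales, legs=0, mass=12} — habitat is desert, mass = 12, hence No match.
{age=4, habitat=forest, skin=fur, legs=1, mass=7} — habitat is forest, mass = 7, hence No match.
{age=20, habitat=swamp, skin=scales, legs=2, mass=11} — habitat is swamp, mass = 11, hence Match.

No match, No match, Match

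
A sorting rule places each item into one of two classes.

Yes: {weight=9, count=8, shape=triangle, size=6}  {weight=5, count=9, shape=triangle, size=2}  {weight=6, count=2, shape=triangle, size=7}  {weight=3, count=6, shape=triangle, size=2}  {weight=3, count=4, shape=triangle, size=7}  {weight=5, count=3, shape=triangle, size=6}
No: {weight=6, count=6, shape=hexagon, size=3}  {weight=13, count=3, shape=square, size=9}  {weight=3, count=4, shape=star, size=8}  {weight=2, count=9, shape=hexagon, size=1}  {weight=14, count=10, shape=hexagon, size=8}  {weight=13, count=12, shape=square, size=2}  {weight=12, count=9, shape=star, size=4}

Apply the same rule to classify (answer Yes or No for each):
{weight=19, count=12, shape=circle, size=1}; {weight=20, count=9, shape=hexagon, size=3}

No, No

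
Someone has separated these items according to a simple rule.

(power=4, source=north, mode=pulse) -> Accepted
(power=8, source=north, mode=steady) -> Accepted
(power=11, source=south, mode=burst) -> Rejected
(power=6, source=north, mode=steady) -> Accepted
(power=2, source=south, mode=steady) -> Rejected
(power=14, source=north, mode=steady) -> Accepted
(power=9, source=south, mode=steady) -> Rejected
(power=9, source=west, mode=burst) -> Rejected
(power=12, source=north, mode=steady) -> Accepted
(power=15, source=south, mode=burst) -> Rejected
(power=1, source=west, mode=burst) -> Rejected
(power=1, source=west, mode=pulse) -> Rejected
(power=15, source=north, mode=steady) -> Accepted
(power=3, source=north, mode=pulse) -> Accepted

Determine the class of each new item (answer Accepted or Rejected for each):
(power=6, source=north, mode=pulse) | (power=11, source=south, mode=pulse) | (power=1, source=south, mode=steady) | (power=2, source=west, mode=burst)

Checking candidate rules against both groups, what survives is: source is north.
(power=6, source=north, mode=pulse) → source is north → Accepted.
(power=11, source=south, mode=pulse) → source is south → Rejected.
(power=1, source=south, mode=steady) → source is south → Rejected.
(power=2, source=west, mode=burst) → source is west → Rejected.

Accepted, Rejected, Rejected, Rejected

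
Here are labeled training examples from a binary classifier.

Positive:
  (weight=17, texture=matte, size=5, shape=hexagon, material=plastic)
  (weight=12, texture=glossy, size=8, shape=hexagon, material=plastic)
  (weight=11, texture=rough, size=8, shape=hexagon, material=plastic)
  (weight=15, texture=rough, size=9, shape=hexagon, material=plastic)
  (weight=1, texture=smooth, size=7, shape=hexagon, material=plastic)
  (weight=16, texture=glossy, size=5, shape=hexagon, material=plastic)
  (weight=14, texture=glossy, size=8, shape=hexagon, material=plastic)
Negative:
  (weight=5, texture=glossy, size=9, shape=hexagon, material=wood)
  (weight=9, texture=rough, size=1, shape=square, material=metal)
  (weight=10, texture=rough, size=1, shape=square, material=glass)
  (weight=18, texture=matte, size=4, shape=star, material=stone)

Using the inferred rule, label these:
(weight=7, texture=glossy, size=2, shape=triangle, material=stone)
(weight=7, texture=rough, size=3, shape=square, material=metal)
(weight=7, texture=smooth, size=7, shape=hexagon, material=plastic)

Looking at the examples, the only property every 'Positive' case has and every 'Negative' case lacks is: material is plastic.

Negative, Negative, Positive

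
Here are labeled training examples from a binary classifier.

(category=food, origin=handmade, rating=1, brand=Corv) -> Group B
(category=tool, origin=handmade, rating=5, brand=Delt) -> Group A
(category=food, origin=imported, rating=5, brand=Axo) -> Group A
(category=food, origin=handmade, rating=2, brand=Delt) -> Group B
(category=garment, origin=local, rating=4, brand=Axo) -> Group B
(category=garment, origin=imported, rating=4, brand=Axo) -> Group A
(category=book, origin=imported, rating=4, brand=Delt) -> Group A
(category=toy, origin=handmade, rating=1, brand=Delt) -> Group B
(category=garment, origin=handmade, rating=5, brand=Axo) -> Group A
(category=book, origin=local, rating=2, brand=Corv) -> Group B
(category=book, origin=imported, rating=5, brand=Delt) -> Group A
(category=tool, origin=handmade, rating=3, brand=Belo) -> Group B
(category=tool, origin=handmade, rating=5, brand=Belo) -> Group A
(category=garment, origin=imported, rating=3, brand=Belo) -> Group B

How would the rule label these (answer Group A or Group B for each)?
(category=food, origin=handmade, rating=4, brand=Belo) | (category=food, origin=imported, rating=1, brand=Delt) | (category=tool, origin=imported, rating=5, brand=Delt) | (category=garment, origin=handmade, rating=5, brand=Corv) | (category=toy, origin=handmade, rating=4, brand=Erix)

Group A, Group B, Group A, Group A, Group A

One predicate separates the groups cleanly: origin is not local AND rating ≥ 4.
(category=food, origin=handmade, rating=4, brand=Belo) — origin is handmade, rating = 4, hence Group A. (category=food, origin=imported, rating=1, brand=Delt) — origin is imported, rating = 1, hence Group B. (category=tool, origin=imported, rating=5, brand=Delt) — origin is imported, rating = 5, hence Group A. (category=garment, origin=handmade, rating=5, brand=Corv) — origin is handmade, rating = 5, hence Group A. (category=toy, origin=handmade, rating=4, brand=Erix) — origin is handmade, rating = 4, hence Group A.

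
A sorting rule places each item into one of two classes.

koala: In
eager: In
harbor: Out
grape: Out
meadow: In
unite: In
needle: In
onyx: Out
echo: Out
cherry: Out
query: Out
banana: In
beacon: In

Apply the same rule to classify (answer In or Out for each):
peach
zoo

Out, Out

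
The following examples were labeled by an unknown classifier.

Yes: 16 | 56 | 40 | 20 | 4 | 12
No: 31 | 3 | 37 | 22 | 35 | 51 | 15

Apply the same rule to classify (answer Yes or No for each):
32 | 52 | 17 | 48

The pattern is that an item is 'Yes' exactly when: multiple of 4.
32: 32 = 4·8 — passes, so Yes. 52: 52 = 4·13 — passes, so Yes. 17: 17 = 4·4 + 1 — fails this test, so No. 48: 48 = 4·12 — passes, so Yes.

Yes, Yes, No, Yes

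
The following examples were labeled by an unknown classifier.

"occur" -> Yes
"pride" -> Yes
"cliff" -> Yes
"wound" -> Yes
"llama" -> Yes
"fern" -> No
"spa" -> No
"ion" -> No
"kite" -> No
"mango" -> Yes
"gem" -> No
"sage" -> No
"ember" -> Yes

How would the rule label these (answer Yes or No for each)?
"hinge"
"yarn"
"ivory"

Rule: length 5. This holds for each 'Yes' example and fails for each 'No' one.

Yes, No, Yes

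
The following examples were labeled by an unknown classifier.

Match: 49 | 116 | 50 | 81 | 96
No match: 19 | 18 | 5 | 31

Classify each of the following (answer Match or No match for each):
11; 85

No match, Match

Rule: at least 49. This holds for each 'Match' example and fails for each 'No match' one.
11 — 11 < 49, hence No match. 85 — 85 ≥ 49, hence Match.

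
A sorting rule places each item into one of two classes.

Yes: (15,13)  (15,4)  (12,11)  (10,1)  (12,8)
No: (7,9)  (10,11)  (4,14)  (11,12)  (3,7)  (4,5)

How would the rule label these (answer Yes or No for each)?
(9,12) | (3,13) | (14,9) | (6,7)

No, No, Yes, No

One predicate separates the groups cleanly: first > second.
(9,12) → 9 < 12 → No. (3,13) → 3 < 13 → No. (14,9) → 14 > 9 → Yes. (6,7) → 6 < 7 → No.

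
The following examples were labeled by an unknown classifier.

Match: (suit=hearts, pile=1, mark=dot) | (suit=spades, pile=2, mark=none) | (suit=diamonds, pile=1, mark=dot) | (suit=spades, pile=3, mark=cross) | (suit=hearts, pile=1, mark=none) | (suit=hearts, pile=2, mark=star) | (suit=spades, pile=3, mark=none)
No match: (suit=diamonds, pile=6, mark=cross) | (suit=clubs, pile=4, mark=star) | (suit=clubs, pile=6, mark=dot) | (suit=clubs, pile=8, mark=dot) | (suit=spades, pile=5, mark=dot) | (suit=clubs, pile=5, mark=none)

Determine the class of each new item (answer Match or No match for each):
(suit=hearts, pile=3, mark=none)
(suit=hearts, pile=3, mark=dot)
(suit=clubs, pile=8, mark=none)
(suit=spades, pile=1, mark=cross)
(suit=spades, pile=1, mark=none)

Match, Match, No match, Match, Match

Every 'Match' example satisfies: pile ≤ 3. None of the 'No match' examples do.
(suit=hearts, pile=3, mark=none): pile = 3, checks out → Match.
(suit=hearts, pile=3, mark=dot): pile = 3, checks out → Match.
(suit=clubs, pile=8, mark=none): pile = 8, fails this test → No match.
(suit=spades, pile=1, mark=cross): pile = 1, checks out → Match.
(suit=spades, pile=1, mark=none): pile = 1, checks out → Match.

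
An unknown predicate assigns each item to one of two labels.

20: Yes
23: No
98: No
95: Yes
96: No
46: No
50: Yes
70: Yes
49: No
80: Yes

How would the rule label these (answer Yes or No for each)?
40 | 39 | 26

Yes, No, No

The pattern is that an item is 'Yes' exactly when: multiple of 5.
40 → 40 = 5·8 → Yes.
39 → 39 = 5·7 + 4 → No.
26 → 26 = 5·5 + 1 → No.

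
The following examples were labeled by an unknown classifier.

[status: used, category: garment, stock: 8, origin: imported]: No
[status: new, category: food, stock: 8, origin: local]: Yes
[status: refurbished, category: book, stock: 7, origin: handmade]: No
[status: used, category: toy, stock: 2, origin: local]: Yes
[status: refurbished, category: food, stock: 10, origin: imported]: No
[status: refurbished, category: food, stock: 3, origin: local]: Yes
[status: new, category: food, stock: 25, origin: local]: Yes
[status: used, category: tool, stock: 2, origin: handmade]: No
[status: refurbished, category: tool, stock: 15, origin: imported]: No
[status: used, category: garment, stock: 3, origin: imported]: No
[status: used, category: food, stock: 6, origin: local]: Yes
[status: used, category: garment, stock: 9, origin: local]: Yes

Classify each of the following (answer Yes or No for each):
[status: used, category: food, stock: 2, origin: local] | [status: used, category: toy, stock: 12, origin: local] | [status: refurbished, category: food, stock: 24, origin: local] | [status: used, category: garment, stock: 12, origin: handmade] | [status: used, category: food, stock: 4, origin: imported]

Yes, Yes, Yes, No, No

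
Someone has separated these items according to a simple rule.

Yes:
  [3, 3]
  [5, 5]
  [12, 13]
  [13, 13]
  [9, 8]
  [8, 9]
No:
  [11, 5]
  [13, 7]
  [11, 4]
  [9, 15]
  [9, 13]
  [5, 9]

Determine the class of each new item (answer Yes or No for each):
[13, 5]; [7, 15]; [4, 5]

No, No, Yes

Every 'Yes' example satisfies: |first − second| ≤ 1. None of the 'No' examples do.
No: [13, 5], since |13−5| = 8.
No: [7, 15], since |7−15| = 8.
Yes: [4, 5], since |4−5| = 1.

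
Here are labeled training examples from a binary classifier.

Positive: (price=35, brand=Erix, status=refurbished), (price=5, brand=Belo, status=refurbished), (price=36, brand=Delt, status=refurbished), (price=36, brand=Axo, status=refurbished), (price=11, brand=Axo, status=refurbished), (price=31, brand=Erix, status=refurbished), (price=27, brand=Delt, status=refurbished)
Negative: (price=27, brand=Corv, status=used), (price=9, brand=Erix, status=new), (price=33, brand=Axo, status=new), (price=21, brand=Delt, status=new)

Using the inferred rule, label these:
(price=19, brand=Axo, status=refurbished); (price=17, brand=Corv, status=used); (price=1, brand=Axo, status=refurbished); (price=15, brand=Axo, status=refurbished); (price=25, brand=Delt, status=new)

Positive, Negative, Positive, Positive, Negative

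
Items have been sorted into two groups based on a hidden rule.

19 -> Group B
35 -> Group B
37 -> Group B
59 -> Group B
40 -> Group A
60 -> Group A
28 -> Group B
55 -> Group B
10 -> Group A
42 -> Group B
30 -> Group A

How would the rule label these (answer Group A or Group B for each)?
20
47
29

Group A, Group B, Group B

The distinguishing property — multiple of 10 — holds for all the 'Group A' cases and none of the 'Group B' cases.
20: 20 = 10·2, meets the rule → Group A. 47: 47 = 10·4 + 7, fails this test → Group B. 29: 29 = 10·2 + 9, fails this test → Group B.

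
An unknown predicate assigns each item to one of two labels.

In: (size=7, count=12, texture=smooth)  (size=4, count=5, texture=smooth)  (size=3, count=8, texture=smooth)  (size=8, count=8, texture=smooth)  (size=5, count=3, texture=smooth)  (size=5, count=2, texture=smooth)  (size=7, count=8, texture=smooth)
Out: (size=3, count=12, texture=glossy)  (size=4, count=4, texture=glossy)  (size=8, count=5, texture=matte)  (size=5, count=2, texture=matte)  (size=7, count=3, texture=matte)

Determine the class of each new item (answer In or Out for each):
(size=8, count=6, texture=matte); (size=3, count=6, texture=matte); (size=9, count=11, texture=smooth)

One predicate separates the groups cleanly: texture is smooth.
(size=8, count=6, texture=matte) → texture is matte → Out.
(size=3, count=6, texture=matte) → texture is matte → Out.
(size=9, count=11, texture=smooth) → texture is smooth → In.

Out, Out, In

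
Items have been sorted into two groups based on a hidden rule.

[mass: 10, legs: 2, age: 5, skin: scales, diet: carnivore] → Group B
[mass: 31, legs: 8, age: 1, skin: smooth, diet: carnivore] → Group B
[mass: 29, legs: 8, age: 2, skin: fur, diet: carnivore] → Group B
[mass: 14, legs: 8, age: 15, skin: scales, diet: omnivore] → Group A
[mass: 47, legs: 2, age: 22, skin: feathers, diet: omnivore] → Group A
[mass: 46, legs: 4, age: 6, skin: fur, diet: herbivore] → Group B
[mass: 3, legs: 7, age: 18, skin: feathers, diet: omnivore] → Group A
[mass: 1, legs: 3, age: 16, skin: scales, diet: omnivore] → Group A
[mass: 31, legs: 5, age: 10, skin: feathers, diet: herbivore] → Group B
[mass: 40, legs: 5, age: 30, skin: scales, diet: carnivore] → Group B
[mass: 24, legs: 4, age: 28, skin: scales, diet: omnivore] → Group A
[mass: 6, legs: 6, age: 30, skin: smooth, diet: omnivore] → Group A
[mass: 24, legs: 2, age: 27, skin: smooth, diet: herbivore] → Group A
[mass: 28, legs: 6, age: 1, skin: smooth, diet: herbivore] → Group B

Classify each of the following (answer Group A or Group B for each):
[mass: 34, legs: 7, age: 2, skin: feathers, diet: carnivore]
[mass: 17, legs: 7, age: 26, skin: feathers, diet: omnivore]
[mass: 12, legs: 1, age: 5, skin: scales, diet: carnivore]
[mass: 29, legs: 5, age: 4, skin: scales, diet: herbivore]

Group B, Group A, Group B, Group B

One predicate separates the groups cleanly: diet is omnivore OR age = 27.
[mass: 34, legs: 7, age: 2, skin: feathers, diet: carnivore] — diet is carnivore, age = 2, hence Group B. [mass: 17, legs: 7, age: 26, skin: feathers, diet: omnivore] — diet is omnivore, age = 26, hence Group A. [mass: 12, legs: 1, age: 5, skin: scales, diet: carnivore] — diet is carnivore, age = 5, hence Group B. [mass: 29, legs: 5, age: 4, skin: scales, diet: herbivore] — diet is herbivore, age = 4, hence Group B.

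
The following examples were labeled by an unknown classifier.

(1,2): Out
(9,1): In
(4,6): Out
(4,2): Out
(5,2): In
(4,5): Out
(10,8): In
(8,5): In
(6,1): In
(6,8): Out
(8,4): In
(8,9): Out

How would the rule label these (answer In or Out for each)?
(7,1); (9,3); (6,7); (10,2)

In, In, Out, In

One predicate separates the groups cleanly: first > second AND sum ≥ 7.
(7,1): 7 > 1, 7+1 = 8 — qualifies, so In. (9,3): 9 > 3, 9+3 = 12 — qualifies, so In. (6,7): 6 < 7, 6+7 = 13 — doesn't match, so Out. (10,2): 10 > 2, 10+2 = 12 — qualifies, so In.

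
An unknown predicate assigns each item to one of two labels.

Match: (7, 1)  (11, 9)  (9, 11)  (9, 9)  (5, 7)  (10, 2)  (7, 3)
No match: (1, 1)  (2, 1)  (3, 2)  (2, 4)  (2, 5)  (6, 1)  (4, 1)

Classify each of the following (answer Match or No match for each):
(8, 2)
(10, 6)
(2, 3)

Match, Match, No match

Every 'Match' example satisfies: sum ≥ 8. None of the 'No match' examples do.
(8, 2): 8+2 = 10, has this property → Match.
(10, 6): 10+6 = 16, has this property → Match.
(2, 3): 2+3 = 5, lacks this property → No match.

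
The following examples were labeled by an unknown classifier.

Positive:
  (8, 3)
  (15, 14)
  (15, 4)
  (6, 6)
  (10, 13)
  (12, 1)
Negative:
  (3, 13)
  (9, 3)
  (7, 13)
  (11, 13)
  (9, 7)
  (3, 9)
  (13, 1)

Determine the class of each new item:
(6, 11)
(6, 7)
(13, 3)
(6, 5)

Rule: product is even. This holds for each 'Positive' example and fails for each 'Negative' one.
(6, 11): Positive (6·11 = 66).
(6, 7): Positive (6·7 = 42).
(13, 3): Negative (13·3 = 39).
(6, 5): Positive (6·5 = 30).

Positive, Positive, Negative, Positive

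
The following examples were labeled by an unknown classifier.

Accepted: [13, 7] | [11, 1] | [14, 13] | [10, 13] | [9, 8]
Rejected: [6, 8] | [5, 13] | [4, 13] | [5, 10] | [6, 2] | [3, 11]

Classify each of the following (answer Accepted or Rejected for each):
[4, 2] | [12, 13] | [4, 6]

Rejected, Accepted, Rejected

Rule: first ≥ 7. This holds for each 'Accepted' example and fails for each 'Rejected' one.
Rejected: [4, 2], since first 4.
Accepted: [12, 13], since first 12.
Rejected: [4, 6], since first 4.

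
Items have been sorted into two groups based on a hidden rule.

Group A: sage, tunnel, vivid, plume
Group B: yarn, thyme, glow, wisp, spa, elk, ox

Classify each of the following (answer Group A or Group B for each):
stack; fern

Group B, Group B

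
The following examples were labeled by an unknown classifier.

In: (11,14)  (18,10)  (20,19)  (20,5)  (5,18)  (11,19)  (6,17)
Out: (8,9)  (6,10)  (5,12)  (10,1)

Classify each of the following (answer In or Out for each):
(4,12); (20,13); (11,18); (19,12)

The classifier is using: sum ≥ 23.
(4,12): 4+12 = 16, doesn't match → Out. (20,13): 20+13 = 33, checks out → In. (11,18): 11+18 = 29, checks out → In. (19,12): 19+12 = 31, checks out → In.

Out, In, In, In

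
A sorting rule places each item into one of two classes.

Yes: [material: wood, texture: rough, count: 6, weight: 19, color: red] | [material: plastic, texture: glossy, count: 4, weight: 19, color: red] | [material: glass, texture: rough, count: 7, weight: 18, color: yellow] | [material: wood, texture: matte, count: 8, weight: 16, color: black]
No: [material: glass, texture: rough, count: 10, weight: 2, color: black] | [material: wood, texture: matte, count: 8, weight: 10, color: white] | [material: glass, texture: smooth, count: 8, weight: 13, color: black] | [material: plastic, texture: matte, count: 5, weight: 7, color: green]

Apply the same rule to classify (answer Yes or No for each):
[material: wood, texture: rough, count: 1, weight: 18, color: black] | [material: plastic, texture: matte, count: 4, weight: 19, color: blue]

The pattern is that an item is 'Yes' exactly when: weight ≥ 16.
[material: wood, texture: rough, count: 1, weight: 18, color: black]: weight = 18 — fits, so Yes. [material: plastic, texture: matte, count: 4, weight: 19, color: blue]: weight = 19 — fits, so Yes.

Yes, Yes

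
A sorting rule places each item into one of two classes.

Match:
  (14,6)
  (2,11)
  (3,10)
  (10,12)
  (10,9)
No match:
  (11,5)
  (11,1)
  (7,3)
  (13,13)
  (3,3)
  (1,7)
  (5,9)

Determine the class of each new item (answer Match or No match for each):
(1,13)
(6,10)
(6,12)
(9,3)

Checking candidate rules against both groups, what survives is: product is even.
(1,13) → 1·13 = 13 → No match. (6,10) → 6·10 = 60 → Match. (6,12) → 6·12 = 72 → Match. (9,3) → 9·3 = 27 → No match.

No match, Match, Match, No match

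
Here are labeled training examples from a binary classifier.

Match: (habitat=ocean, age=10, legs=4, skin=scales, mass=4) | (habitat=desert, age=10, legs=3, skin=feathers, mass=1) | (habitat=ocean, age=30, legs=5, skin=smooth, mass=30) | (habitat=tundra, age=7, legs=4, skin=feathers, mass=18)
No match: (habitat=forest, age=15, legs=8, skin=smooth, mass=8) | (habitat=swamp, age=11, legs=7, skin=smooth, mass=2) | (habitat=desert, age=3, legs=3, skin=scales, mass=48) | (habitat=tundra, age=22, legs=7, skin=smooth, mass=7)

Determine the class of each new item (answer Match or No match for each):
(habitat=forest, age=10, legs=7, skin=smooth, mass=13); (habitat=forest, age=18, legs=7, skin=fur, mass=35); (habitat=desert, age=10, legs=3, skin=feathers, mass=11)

No match, No match, Match

The rule appears to be: skin is feathers OR habitat is ocean.
No match: (habitat=forest, age=10, legs=7, skin=smooth, mass=13), since skin is smooth, habitat is forest. No match: (habitat=forest, age=18, legs=7, skin=fur, mass=35), since skin is fur, habitat is forest. Match: (habitat=desert, age=10, legs=3, skin=feathers, mass=11), since skin is feathers, habitat is desert.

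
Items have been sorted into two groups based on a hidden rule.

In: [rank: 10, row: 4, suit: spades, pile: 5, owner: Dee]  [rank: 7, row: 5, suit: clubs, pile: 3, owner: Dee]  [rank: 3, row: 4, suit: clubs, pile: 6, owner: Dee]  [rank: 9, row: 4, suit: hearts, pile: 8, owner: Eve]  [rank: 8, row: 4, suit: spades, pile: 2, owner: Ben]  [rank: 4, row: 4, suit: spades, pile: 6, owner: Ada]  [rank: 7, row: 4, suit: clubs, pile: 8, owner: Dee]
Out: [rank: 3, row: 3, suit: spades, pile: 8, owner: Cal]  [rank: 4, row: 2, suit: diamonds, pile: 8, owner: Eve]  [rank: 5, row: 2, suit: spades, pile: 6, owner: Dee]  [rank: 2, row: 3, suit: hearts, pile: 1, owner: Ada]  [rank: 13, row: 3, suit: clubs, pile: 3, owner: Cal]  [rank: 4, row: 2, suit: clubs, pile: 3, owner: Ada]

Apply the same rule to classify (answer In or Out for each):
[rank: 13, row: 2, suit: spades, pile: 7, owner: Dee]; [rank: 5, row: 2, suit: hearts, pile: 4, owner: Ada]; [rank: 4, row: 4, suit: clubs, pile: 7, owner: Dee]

'In' ⟺ row ≥ 4.
[rank: 13, row: 2, suit: spades, pile: 7, owner: Dee]: Out (row = 2).
[rank: 5, row: 2, suit: hearts, pile: 4, owner: Ada]: Out (row = 2).
[rank: 4, row: 4, suit: clubs, pile: 7, owner: Dee]: In (row = 4).

Out, Out, In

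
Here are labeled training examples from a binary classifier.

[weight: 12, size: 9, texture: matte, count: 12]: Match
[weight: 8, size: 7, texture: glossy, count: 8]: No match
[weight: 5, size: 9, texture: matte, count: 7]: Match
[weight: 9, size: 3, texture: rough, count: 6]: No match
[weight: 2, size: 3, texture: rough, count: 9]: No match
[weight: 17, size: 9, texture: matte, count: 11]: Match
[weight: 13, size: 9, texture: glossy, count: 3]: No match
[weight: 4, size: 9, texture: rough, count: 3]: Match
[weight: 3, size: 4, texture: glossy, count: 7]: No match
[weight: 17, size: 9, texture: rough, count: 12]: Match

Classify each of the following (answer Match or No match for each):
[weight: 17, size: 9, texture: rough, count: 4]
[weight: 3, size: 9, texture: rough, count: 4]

Match, Match

The pattern is that an item is 'Match' exactly when: weight ≠ 13 AND size = 9.
[weight: 17, size: 9, texture: rough, count: 4] → weight = 17, size = 9 → Match. [weight: 3, size: 9, texture: rough, count: 4] → weight = 3, size = 9 → Match.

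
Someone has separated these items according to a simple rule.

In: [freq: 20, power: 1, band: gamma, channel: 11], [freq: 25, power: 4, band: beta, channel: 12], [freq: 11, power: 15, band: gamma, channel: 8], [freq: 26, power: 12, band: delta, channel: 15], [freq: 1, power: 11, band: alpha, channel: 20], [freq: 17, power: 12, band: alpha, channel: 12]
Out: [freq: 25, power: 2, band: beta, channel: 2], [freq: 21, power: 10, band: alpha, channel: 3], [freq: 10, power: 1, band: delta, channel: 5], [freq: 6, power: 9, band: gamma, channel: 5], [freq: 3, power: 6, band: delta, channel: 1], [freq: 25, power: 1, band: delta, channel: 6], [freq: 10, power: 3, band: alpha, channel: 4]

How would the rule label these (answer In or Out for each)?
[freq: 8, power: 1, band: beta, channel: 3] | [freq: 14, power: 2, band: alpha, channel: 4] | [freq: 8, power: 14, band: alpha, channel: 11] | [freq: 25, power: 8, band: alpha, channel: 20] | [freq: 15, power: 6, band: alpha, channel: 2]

Out, Out, In, In, Out

The distinguishing property — channel ≥ 8 — holds for all the 'In' cases and none of the 'Out' cases.
[freq: 8, power: 1, band: beta, channel: 3]: channel = 3 — fails this test, so Out. [freq: 14, power: 2, band: alpha, channel: 4]: channel = 4 — fails this test, so Out. [freq: 8, power: 14, band: alpha, channel: 11]: channel = 11 — fits, so In. [freq: 25, power: 8, band: alpha, channel: 20]: channel = 20 — fits, so In. [freq: 15, power: 6, band: alpha, channel: 2]: channel = 2 — fails this test, so Out.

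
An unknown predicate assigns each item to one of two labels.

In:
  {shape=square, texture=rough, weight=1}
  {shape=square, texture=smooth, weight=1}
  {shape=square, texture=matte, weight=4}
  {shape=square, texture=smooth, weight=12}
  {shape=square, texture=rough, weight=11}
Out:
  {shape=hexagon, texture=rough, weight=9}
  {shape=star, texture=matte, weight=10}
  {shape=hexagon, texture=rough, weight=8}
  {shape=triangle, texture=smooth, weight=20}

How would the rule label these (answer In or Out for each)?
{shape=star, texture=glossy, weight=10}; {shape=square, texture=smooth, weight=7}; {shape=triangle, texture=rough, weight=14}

Rule: shape is square. This holds for each 'In' example and fails for each 'Out' one.
Out: {shape=star, texture=glossy, weight=10}, since shape is star.
In: {shape=square, texture=smooth, weight=7}, since shape is square.
Out: {shape=triangle, texture=rough, weight=14}, since shape is triangle.

Out, In, Out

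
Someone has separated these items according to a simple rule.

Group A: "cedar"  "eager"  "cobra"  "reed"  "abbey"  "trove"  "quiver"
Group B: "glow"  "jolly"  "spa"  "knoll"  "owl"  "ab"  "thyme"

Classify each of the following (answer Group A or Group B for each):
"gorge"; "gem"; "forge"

Group A, Group B, Group A

Every 'Group A' example satisfies: has ≥ 2 vowels. None of the 'Group B' examples do.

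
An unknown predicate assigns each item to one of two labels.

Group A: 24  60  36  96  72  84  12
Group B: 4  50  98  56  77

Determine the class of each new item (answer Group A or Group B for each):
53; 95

The simplest hypothesis consistent with all the labels is: multiple of 3.

Group B, Group B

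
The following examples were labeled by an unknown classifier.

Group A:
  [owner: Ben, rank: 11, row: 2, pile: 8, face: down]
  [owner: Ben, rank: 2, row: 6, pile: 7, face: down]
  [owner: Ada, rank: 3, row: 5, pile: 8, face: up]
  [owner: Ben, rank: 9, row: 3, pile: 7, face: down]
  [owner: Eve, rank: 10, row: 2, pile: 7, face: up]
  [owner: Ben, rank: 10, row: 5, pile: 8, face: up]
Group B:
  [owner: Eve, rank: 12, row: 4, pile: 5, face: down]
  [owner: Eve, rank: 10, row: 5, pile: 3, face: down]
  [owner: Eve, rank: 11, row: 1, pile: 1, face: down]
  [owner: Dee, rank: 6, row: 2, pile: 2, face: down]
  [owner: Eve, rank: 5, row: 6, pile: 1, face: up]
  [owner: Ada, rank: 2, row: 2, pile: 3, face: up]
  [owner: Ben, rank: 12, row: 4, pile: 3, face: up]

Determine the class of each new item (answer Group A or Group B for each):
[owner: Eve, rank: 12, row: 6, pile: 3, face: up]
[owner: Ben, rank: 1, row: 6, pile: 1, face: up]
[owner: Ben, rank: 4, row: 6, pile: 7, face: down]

Group B, Group B, Group A

The simplest hypothesis consistent with all the labels is: pile ≥ 7.
[owner: Eve, rank: 12, row: 6, pile: 3, face: up]: pile = 3, fails this test → Group B. [owner: Ben, rank: 1, row: 6, pile: 1, face: up]: pile = 1, fails this test → Group B. [owner: Ben, rank: 4, row: 6, pile: 7, face: down]: pile = 7, satisfies this → Group A.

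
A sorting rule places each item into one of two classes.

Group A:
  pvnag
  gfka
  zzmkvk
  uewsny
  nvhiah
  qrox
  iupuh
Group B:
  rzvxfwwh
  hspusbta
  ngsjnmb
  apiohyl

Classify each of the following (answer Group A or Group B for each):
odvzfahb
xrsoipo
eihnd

Group B, Group B, Group A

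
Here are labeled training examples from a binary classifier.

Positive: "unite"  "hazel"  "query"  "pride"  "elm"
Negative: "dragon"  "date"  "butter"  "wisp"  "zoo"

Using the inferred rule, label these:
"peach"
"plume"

The simplest hypothesis consistent with all the labels is: odd length AND contains 'e'.
"peach": length 5, has 'e' — satisfies this, so Positive. "plume": length 5, has 'e' — satisfies this, so Positive.

Positive, Positive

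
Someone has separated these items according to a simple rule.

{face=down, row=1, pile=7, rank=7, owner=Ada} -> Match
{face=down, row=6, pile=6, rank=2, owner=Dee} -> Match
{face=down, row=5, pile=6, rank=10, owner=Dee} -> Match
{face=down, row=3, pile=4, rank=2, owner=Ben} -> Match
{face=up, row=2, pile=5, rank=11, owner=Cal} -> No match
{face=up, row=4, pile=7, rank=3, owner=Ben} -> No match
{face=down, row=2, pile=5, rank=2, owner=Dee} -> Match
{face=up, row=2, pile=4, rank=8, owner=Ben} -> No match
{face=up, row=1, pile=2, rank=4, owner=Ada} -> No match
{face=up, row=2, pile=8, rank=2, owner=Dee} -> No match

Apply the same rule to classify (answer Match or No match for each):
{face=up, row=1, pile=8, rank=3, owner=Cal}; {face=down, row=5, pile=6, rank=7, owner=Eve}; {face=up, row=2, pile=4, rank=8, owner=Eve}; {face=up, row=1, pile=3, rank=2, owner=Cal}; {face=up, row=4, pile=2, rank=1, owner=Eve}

No match, Match, No match, No match, No match

All 'Match' examples share one property — face is down — and every 'No match' example lacks it.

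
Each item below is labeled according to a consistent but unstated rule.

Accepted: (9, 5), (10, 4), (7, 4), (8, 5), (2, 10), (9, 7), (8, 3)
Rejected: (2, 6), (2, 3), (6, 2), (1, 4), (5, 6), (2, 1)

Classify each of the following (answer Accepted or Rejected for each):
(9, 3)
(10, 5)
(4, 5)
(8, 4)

Accepted, Accepted, Rejected, Accepted

One predicate separates the groups cleanly: max ≥ 7.
(9, 3): max 9, meets the rule → Accepted.
(10, 5): max 10, meets the rule → Accepted.
(4, 5): max 5, does not satisfy this → Rejected.
(8, 4): max 8, meets the rule → Accepted.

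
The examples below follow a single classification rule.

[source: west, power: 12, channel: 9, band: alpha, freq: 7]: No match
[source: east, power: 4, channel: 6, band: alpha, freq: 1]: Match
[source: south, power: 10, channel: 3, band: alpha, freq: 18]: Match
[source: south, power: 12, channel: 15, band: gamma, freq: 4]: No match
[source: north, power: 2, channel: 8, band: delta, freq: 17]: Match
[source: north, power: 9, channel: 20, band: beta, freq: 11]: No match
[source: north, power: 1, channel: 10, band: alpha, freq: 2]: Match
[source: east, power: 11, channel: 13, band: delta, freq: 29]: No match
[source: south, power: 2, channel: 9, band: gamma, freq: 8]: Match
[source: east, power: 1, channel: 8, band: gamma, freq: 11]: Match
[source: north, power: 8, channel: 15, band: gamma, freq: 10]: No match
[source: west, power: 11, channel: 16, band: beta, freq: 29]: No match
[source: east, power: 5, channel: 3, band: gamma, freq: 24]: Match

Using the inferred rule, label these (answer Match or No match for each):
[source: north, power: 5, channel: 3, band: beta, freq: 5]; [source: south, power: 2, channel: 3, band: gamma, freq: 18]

Match, Match

The classifier is using: power ≤ 10 AND channel ≤ 10.
[source: north, power: 5, channel: 3, band: beta, freq: 5]: Match (power = 5, channel = 3). [source: south, power: 2, channel: 3, band: gamma, freq: 18]: Match (power = 2, channel = 3).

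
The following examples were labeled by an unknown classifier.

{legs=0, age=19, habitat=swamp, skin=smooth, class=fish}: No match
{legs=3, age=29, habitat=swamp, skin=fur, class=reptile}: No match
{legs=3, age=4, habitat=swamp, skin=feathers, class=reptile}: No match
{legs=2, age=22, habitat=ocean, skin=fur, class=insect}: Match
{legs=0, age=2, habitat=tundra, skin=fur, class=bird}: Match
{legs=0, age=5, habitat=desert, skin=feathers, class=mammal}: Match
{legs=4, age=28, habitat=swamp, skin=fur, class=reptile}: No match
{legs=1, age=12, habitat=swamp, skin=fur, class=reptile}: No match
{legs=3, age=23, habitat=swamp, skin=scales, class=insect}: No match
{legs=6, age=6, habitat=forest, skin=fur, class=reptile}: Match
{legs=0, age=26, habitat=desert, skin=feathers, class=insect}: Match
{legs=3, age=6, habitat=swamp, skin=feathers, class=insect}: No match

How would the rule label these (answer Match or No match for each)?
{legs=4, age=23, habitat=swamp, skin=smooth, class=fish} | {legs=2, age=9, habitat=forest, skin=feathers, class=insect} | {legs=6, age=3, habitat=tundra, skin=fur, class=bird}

The common property of the 'Match' items is: habitat is not swamp. No 'No match' item has it.

No match, Match, Match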